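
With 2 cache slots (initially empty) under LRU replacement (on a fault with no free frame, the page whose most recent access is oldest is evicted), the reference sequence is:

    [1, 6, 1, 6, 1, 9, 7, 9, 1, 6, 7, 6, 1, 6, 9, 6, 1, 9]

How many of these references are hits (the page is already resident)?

1 → fault, frames {1}
6 → fault, frames {1,6}
1 → hit
6 → hit
1 → hit
9 → fault, evict 6, frames {1,9}
7 → fault, evict 1, frames {9,7}
9 → hit
1 → fault, evict 7, frames {9,1}
6 → fault, evict 9, frames {1,6}
7 → fault, evict 1, frames {6,7}
6 → hit
1 → fault, evict 7, frames {6,1}
6 → hit
9 → fault, evict 1, frames {6,9}
6 → hit
1 → fault, evict 9, frames {6,1}
9 → fault, evict 6, frames {1,9}
Hits: 7.

7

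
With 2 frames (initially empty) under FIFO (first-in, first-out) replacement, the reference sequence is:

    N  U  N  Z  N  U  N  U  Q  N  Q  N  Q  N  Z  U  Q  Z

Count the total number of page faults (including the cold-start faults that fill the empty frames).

N: fault, frames (N)
U: fault, frames (N U)
N: hit
Z: fault, evict N, frames (U Z)
N: fault, evict U, frames (Z N)
U: fault, evict Z, frames (N U)
N: hit
U: hit
Q: fault, evict N, frames (U Q)
N: fault, evict U, frames (Q N)
Q: hit
N: hit
Q: hit
N: hit
Z: fault, evict Q, frames (N Z)
U: fault, evict N, frames (Z U)
Q: fault, evict Z, frames (U Q)
Z: fault, evict U, frames (Q Z)
Page faults: 11.

11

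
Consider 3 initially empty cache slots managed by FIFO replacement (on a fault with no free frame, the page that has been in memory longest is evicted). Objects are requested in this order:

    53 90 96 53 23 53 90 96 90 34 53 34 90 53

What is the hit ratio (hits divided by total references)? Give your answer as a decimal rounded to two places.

53: fault, frames (53)
90: fault, frames (53 90)
96: fault, frames (53 90 96)
53: hit
23: fault, evict 53, frames (90 96 23)
53: fault, evict 90, frames (96 23 53)
90: fault, evict 96, frames (23 53 90)
96: fault, evict 23, frames (53 90 96)
90: hit
34: fault, evict 53, frames (90 96 34)
53: fault, evict 90, frames (96 34 53)
34: hit
90: fault, evict 96, frames (34 53 90)
53: hit
Hits: 4 of 14 references → 4/14 = 0.2857.

0.29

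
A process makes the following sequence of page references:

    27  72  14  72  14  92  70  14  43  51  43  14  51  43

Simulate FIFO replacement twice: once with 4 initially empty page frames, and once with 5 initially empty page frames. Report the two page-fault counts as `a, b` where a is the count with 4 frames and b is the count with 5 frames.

8, 7

4 frames: F F F . . F F . F F . F . . → 8 faults.
5 frames: F F F . . F F . F F . . . . → 7 faults.
7 < 8: adding a frame reduced faults, as is typical.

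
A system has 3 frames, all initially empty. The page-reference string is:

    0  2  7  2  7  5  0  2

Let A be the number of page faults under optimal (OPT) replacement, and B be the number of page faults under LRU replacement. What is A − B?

Under OPT: F F F . . F . . → 4 faults.
Under LRU: F F F . . F F F → 6 faults.
A − B = 4 − 6 = -2.

-2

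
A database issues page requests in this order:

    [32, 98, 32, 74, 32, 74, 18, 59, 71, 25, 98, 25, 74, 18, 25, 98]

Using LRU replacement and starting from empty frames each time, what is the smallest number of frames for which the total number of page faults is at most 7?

f=1: 16 faults
f=2: 12 faults
f=3: 11 faults
f=4: 10 faults
f=5: 10 faults
f=6: 8 faults
f=7: 7 faults
Smallest f with faults ≤ 7 is 7.

7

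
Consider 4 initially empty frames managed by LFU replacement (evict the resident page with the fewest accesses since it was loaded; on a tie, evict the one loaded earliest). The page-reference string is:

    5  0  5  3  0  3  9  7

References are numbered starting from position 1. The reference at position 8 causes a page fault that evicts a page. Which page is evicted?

pos 1: 5 → miss, frames (5)
pos 2: 0 → miss, frames (5 0)
pos 3: 5 → hit
pos 4: 3 → miss, frames (5 0 3)
pos 5: 0 → hit
pos 6: 3 → hit
pos 7: 9 → miss, frames (5 0 3 9)
pos 8: 7 → miss, evict 9, frames (5 0 3 7)
At position 8, page 9 is evicted.

9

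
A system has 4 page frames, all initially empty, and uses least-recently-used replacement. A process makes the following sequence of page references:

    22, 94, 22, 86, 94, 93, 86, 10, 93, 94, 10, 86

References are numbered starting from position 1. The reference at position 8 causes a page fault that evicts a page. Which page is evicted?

22

pos 1: 22 -> miss, frames [22]
pos 2: 94 -> miss, frames [22, 94]
pos 3: 22 -> hit
pos 4: 86 -> miss, frames [94, 22, 86]
pos 5: 94 -> hit
pos 6: 93 -> miss, frames [22, 86, 94, 93]
pos 7: 86 -> hit
pos 8: 10 -> miss, evict 22, frames [94, 93, 86, 10]
At position 8, page 22 is evicted.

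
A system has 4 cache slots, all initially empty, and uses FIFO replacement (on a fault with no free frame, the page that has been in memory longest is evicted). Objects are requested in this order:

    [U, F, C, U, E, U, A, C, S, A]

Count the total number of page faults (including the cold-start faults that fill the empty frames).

U: miss, frames (U)
F: miss, frames (U F)
C: miss, frames (U F C)
U: hit
E: miss, frames (U F C E)
U: hit
A: miss, evict U, frames (F C E A)
C: hit
S: miss, evict F, frames (C E A S)
A: hit
Page faults: 6.

6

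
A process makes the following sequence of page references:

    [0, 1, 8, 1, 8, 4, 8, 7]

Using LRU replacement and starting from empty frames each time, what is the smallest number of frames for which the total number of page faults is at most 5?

f=1: 8 faults
f=2: 5 faults
f=3: 5 faults
f=4: 5 faults
f=5: 5 faults
Smallest f with faults ≤ 5 is 2.

2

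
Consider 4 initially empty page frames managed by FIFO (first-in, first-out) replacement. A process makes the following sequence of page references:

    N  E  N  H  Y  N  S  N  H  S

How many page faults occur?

6

N -> miss, frames {N}
E -> miss, frames {N,E}
N -> hit
H -> miss, frames {N,E,H}
Y -> miss, frames {N,E,H,Y}
N -> hit
S -> miss, evict N, frames {E,H,Y,S}
N -> miss, evict E, frames {H,Y,S,N}
H -> hit
S -> hit
Page faults: 6.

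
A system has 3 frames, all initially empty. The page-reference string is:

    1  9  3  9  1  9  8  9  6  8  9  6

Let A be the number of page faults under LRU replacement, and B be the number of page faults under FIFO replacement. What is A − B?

Under LRU: F F F . . . F . F . . . → 5 faults.
Under FIFO: F F F . . . F . F . F . → 6 faults.
A − B = 5 − 6 = -1.

-1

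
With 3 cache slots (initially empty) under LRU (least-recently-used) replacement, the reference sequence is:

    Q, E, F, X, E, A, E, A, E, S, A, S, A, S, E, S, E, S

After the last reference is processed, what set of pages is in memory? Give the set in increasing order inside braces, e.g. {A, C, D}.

Q: fault, frames [Q]
E: fault, frames [Q, E]
F: fault, frames [Q, E, F]
X: fault, evict Q, frames [E, F, X]
E: hit
A: fault, evict F, frames [X, E, A]
E: hit
A: hit
E: hit
S: fault, evict X, frames [A, E, S]
A: hit
S: hit
A: hit
S: hit
E: hit
S: hit
E: hit
S: hit

{A, E, S}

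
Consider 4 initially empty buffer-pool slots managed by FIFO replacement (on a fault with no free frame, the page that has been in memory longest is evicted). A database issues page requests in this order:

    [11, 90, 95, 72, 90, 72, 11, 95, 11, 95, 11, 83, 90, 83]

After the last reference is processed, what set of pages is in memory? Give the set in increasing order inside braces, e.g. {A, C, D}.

{72, 83, 90, 95}

11: fault, frames (11)
90: fault, frames (11 90)
95: fault, frames (11 90 95)
72: fault, frames (11 90 95 72)
90: hit
72: hit
11: hit
95: hit
11: hit
95: hit
11: hit
83: fault, evict 11, frames (90 95 72 83)
90: hit
83: hit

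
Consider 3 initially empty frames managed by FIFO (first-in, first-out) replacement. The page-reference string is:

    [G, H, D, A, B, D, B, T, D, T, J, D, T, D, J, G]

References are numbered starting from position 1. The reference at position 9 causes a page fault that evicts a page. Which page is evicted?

A

pos 1: G: miss, frames [G]
pos 2: H: miss, frames [G, H]
pos 3: D: miss, frames [G, H, D]
pos 4: A: miss, evict G, frames [H, D, A]
pos 5: B: miss, evict H, frames [D, A, B]
pos 6: D: hit
pos 7: B: hit
pos 8: T: miss, evict D, frames [A, B, T]
pos 9: D: miss, evict A, frames [B, T, D]
At position 9, page A is evicted.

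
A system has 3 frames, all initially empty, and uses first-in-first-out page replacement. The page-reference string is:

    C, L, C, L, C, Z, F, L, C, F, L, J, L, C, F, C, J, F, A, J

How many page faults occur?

C -> fault, frames (C)
L -> fault, frames (C L)
C -> hit
L -> hit
C -> hit
Z -> fault, frames (C L Z)
F -> fault, evict C, frames (L Z F)
L -> hit
C -> fault, evict L, frames (Z F C)
F -> hit
L -> fault, evict Z, frames (F C L)
J -> fault, evict F, frames (C L J)
L -> hit
C -> hit
F -> fault, evict C, frames (L J F)
C -> fault, evict L, frames (J F C)
J -> hit
F -> hit
A -> fault, evict J, frames (F C A)
J -> fault, evict F, frames (C A J)
Page faults: 11.

11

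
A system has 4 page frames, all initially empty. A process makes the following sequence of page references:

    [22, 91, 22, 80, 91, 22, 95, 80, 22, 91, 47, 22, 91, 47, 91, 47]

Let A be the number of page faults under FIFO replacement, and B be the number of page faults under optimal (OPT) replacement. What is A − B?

Under FIFO: F F . F . . F . . . F F F . . . → 7 faults.
Under OPT: F F . F . . F . . . F . . . . . → 5 faults.
A − B = 7 − 5 = 2.

2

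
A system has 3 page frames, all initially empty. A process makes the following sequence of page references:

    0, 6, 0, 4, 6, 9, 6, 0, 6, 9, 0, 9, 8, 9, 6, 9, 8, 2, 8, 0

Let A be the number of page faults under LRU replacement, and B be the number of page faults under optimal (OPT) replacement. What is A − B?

2

Under LRU: F F . F . F . F . . . . F . F . . F . F → 9 faults.
Under OPT: F F . F . F . . . . . . F . . . . F . F → 7 faults.
A − B = 9 − 7 = 2.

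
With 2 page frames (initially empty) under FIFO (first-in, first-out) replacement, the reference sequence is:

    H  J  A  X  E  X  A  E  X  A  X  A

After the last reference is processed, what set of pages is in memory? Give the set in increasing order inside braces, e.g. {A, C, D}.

{A, X}

H -> miss, frames {H}
J -> miss, frames {H,J}
A -> miss, evict H, frames {J,A}
X -> miss, evict J, frames {A,X}
E -> miss, evict A, frames {X,E}
X -> hit
A -> miss, evict X, frames {E,A}
E -> hit
X -> miss, evict E, frames {A,X}
A -> hit
X -> hit
A -> hit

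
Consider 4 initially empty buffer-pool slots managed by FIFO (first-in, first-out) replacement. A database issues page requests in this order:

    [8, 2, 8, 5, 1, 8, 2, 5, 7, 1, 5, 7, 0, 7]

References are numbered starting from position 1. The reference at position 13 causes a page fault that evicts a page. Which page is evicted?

pos 1: 8 -> fault, frames (8)
pos 2: 2 -> fault, frames (8 2)
pos 3: 8 -> hit
pos 4: 5 -> fault, frames (8 2 5)
pos 5: 1 -> fault, frames (8 2 5 1)
pos 6: 8 -> hit
pos 7: 2 -> hit
pos 8: 5 -> hit
pos 9: 7 -> fault, evict 8, frames (2 5 1 7)
pos 10: 1 -> hit
pos 11: 5 -> hit
pos 12: 7 -> hit
pos 13: 0 -> fault, evict 2, frames (5 1 7 0)
At position 13, page 2 is evicted.

2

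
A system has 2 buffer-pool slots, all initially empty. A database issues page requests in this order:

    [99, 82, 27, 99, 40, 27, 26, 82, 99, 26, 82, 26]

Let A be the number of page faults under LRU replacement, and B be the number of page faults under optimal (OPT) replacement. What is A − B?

3

Under LRU: F F F F F F F F F F F . → 11 faults.
Under OPT: F F F . F . F F F . F . → 8 faults.
A − B = 11 − 8 = 3.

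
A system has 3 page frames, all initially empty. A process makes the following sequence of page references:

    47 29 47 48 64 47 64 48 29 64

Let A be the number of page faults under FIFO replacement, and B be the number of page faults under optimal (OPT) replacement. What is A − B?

1

Under FIFO: F F . F F F . . F . → 6 faults.
Under OPT: F F . F F . . . F . → 5 faults.
A − B = 6 − 5 = 1.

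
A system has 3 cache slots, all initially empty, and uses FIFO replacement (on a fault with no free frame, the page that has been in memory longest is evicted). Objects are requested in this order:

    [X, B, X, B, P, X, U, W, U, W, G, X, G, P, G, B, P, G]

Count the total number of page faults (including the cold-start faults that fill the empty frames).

10

X → fault, frames [X]
B → fault, frames [X, B]
X → hit
B → hit
P → fault, frames [X, B, P]
X → hit
U → fault, evict X, frames [B, P, U]
W → fault, evict B, frames [P, U, W]
U → hit
W → hit
G → fault, evict P, frames [U, W, G]
X → fault, evict U, frames [W, G, X]
G → hit
P → fault, evict W, frames [G, X, P]
G → hit
B → fault, evict G, frames [X, P, B]
P → hit
G → fault, evict X, frames [P, B, G]
Page faults: 10.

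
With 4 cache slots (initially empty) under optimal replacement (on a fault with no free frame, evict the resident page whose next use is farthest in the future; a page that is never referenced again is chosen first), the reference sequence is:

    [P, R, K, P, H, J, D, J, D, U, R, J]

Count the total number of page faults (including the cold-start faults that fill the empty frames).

7

P: miss, frames (P)
R: miss, frames (P R)
K: miss, frames (P R K)
P: hit
H: miss, frames (P R K H)
J: miss, evict H, frames (P R K J)
D: miss, evict K, frames (P R J D)
J: hit
D: hit
U: miss, evict D, frames (P R J U)
R: hit
J: hit
Page faults: 7.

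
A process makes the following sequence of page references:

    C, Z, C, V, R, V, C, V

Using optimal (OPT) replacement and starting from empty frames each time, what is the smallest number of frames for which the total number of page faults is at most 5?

f=1: 8 faults
f=2: 5 faults
f=3: 4 faults
f=4: 4 faults
Smallest f with faults ≤ 5 is 2.

2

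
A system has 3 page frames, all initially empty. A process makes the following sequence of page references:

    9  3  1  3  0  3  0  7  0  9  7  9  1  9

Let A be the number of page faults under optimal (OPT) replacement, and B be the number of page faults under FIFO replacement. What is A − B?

-1

Under OPT: F F F . F . . F . . . . F . → 6 faults.
Under FIFO: F F F . F . . F . F . . F . → 7 faults.
A − B = 6 − 7 = -1.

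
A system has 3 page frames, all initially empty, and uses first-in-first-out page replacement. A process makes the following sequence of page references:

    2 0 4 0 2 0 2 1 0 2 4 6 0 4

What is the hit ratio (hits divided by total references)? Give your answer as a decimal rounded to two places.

2 → miss, frames (2)
0 → miss, frames (2 0)
4 → miss, frames (2 0 4)
0 → hit
2 → hit
0 → hit
2 → hit
1 → miss, evict 2, frames (0 4 1)
0 → hit
2 → miss, evict 0, frames (4 1 2)
4 → hit
6 → miss, evict 4, frames (1 2 6)
0 → miss, evict 1, frames (2 6 0)
4 → miss, evict 2, frames (6 0 4)
Hits: 6 of 14 references → 6/14 = 0.4286.

0.43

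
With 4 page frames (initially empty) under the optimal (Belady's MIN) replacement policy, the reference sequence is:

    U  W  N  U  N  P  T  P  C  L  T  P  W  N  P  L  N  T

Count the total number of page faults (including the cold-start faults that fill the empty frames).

8

U -> fault, frames {U}
W -> fault, frames {U,W}
N -> fault, frames {U,W,N}
U -> hit
N -> hit
P -> fault, frames {U,W,N,P}
T -> fault, evict U, frames {W,N,P,T}
P -> hit
C -> fault, evict N, frames {W,P,T,C}
L -> fault, evict C, frames {W,P,T,L}
T -> hit
P -> hit
W -> hit
N -> fault, evict W, frames {P,T,L,N}
P -> hit
L -> hit
N -> hit
T -> hit
Page faults: 8.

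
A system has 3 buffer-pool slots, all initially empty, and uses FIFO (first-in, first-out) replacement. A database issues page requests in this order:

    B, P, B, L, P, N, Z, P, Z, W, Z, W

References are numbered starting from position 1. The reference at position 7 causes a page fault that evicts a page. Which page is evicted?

P

pos 1: B -> miss, frames {B}
pos 2: P -> miss, frames {B,P}
pos 3: B -> hit
pos 4: L -> miss, frames {B,P,L}
pos 5: P -> hit
pos 6: N -> miss, evict B, frames {P,L,N}
pos 7: Z -> miss, evict P, frames {L,N,Z}
At position 7, page P is evicted.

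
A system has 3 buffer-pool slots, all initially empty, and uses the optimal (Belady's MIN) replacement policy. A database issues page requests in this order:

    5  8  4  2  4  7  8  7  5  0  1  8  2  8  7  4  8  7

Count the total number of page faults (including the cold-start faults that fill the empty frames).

10

5 → miss, frames {5}
8 → miss, frames {5,8}
4 → miss, frames {5,8,4}
2 → miss, evict 5, frames {8,4,2}
4 → hit
7 → miss, evict 4, frames {8,2,7}
8 → hit
7 → hit
5 → miss, evict 7, frames {8,2,5}
0 → miss, evict 5, frames {8,2,0}
1 → miss, evict 0, frames {8,2,1}
8 → hit
2 → hit
8 → hit
7 → miss, evict 1, frames {8,2,7}
4 → miss, evict 2, frames {8,7,4}
8 → hit
7 → hit
Page faults: 10.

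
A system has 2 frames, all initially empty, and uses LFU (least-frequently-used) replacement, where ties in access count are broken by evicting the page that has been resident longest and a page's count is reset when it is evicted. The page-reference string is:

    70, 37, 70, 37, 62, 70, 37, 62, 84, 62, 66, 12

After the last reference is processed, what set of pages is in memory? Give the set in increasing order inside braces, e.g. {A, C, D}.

70: fault, frames [70]
37: fault, frames [70, 37]
70: hit
37: hit
62: fault, evict 70, frames [37, 62]
70: fault, evict 62, frames [37, 70]
37: hit
62: fault, evict 70, frames [37, 62]
84: fault, evict 62, frames [37, 84]
62: fault, evict 84, frames [37, 62]
66: fault, evict 62, frames [37, 66]
12: fault, evict 66, frames [37, 12]

{12, 37}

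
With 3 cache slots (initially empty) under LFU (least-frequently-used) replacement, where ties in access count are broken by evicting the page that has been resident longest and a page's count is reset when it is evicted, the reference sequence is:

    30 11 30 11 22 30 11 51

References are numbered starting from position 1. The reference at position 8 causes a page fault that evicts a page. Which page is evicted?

22

pos 1: 30 -> fault, frames [30]
pos 2: 11 -> fault, frames [30, 11]
pos 3: 30 -> hit
pos 4: 11 -> hit
pos 5: 22 -> fault, frames [30, 11, 22]
pos 6: 30 -> hit
pos 7: 11 -> hit
pos 8: 51 -> fault, evict 22, frames [30, 11, 51]
At position 8, page 22 is evicted.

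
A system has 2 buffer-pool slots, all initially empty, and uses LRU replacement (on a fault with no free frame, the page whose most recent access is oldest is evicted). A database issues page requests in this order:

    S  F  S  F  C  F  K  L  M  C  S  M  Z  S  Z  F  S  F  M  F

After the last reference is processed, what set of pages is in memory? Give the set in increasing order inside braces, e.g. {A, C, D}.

S → miss, frames [S]
F → miss, frames [S, F]
S → hit
F → hit
C → miss, evict S, frames [F, C]
F → hit
K → miss, evict C, frames [F, K]
L → miss, evict F, frames [K, L]
M → miss, evict K, frames [L, M]
C → miss, evict L, frames [M, C]
S → miss, evict M, frames [C, S]
M → miss, evict C, frames [S, M]
Z → miss, evict S, frames [M, Z]
S → miss, evict M, frames [Z, S]
Z → hit
F → miss, evict S, frames [Z, F]
S → miss, evict Z, frames [F, S]
F → hit
M → miss, evict S, frames [F, M]
F → hit

{F, M}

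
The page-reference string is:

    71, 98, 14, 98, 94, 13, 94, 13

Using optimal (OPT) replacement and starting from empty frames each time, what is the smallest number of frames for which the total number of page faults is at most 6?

2

f=1: 8 faults
f=2: 5 faults
f=3: 5 faults
f=4: 5 faults
f=5: 5 faults
Smallest f with faults ≤ 6 is 2.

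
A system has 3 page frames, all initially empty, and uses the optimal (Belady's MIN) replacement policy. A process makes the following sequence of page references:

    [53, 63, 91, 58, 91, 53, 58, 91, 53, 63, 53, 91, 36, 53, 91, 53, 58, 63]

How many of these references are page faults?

8

53 → fault, frames (53)
63 → fault, frames (53 63)
91 → fault, frames (53 63 91)
58 → fault, evict 63, frames (53 91 58)
91 → hit
53 → hit
58 → hit
91 → hit
53 → hit
63 → fault, evict 58, frames (53 91 63)
53 → hit
91 → hit
36 → fault, evict 63, frames (53 91 36)
53 → hit
91 → hit
53 → hit
58 → fault, evict 36, frames (53 91 58)
63 → fault, evict 58, frames (53 91 63)
Page faults: 8.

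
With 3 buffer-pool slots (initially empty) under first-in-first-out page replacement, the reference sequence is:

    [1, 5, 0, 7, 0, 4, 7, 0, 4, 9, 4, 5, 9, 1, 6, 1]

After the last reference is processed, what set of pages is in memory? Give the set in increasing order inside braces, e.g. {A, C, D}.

{1, 5, 6}

1: miss, frames (1)
5: miss, frames (1 5)
0: miss, frames (1 5 0)
7: miss, evict 1, frames (5 0 7)
0: hit
4: miss, evict 5, frames (0 7 4)
7: hit
0: hit
4: hit
9: miss, evict 0, frames (7 4 9)
4: hit
5: miss, evict 7, frames (4 9 5)
9: hit
1: miss, evict 4, frames (9 5 1)
6: miss, evict 9, frames (5 1 6)
1: hit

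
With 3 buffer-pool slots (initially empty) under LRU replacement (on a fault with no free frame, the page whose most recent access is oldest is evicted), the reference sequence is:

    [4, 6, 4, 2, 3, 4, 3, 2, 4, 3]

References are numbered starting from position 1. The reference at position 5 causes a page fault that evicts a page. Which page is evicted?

pos 1: 4: fault, frames (4)
pos 2: 6: fault, frames (4 6)
pos 3: 4: hit
pos 4: 2: fault, frames (6 4 2)
pos 5: 3: fault, evict 6, frames (4 2 3)
At position 5, page 6 is evicted.

6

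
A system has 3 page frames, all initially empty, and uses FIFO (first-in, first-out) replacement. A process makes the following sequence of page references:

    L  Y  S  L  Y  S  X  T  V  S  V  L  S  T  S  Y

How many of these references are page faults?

10

L -> fault, frames [L]
Y -> fault, frames [L, Y]
S -> fault, frames [L, Y, S]
L -> hit
Y -> hit
S -> hit
X -> fault, evict L, frames [Y, S, X]
T -> fault, evict Y, frames [S, X, T]
V -> fault, evict S, frames [X, T, V]
S -> fault, evict X, frames [T, V, S]
V -> hit
L -> fault, evict T, frames [V, S, L]
S -> hit
T -> fault, evict V, frames [S, L, T]
S -> hit
Y -> fault, evict S, frames [L, T, Y]
Page faults: 10.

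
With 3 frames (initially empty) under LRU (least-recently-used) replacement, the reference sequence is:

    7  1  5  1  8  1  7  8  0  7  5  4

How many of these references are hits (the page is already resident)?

4

7: fault, frames [7]
1: fault, frames [7, 1]
5: fault, frames [7, 1, 5]
1: hit
8: fault, evict 7, frames [5, 1, 8]
1: hit
7: fault, evict 5, frames [8, 1, 7]
8: hit
0: fault, evict 1, frames [7, 8, 0]
7: hit
5: fault, evict 8, frames [0, 7, 5]
4: fault, evict 0, frames [7, 5, 4]
Hits: 4.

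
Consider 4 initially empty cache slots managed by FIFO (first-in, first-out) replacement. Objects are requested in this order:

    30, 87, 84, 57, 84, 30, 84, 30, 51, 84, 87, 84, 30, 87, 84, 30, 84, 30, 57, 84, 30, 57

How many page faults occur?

30: fault, frames [30]
87: fault, frames [30, 87]
84: fault, frames [30, 87, 84]
57: fault, frames [30, 87, 84, 57]
84: hit
30: hit
84: hit
30: hit
51: fault, evict 30, frames [87, 84, 57, 51]
84: hit
87: hit
84: hit
30: fault, evict 87, frames [84, 57, 51, 30]
87: fault, evict 84, frames [57, 51, 30, 87]
84: fault, evict 57, frames [51, 30, 87, 84]
30: hit
84: hit
30: hit
57: fault, evict 51, frames [30, 87, 84, 57]
84: hit
30: hit
57: hit
Page faults: 9.

9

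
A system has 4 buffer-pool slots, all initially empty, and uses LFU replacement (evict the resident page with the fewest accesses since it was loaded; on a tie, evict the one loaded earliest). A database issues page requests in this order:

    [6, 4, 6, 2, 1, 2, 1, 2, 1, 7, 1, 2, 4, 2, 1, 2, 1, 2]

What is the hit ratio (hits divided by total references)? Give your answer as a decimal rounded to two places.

6: fault, frames [6]
4: fault, frames [6, 4]
6: hit
2: fault, frames [6, 4, 2]
1: fault, frames [6, 4, 2, 1]
2: hit
1: hit
2: hit
1: hit
7: fault, evict 4, frames [6, 2, 1, 7]
1: hit
2: hit
4: fault, evict 7, frames [6, 2, 1, 4]
2: hit
1: hit
2: hit
1: hit
2: hit
Hits: 12 of 18 references → 12/18 = 0.6667.

0.67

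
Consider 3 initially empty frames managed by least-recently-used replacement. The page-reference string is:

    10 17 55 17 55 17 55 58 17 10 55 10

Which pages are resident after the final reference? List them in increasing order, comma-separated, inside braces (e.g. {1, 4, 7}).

10 -> fault, frames (10)
17 -> fault, frames (10 17)
55 -> fault, frames (10 17 55)
17 -> hit
55 -> hit
17 -> hit
55 -> hit
58 -> fault, evict 10, frames (17 55 58)
17 -> hit
10 -> fault, evict 55, frames (58 17 10)
55 -> fault, evict 58, frames (17 10 55)
10 -> hit

{10, 17, 55}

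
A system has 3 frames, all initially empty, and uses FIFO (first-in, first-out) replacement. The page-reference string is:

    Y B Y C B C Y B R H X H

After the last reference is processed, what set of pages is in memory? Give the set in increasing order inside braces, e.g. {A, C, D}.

{H, R, X}

Y -> miss, frames {Y}
B -> miss, frames {Y,B}
Y -> hit
C -> miss, frames {Y,B,C}
B -> hit
C -> hit
Y -> hit
B -> hit
R -> miss, evict Y, frames {B,C,R}
H -> miss, evict B, frames {C,R,H}
X -> miss, evict C, frames {R,H,X}
H -> hit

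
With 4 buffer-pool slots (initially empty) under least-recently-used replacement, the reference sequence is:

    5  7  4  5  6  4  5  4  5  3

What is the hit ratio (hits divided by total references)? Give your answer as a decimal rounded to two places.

5 -> miss, frames {5}
7 -> miss, frames {5,7}
4 -> miss, frames {5,7,4}
5 -> hit
6 -> miss, frames {7,4,5,6}
4 -> hit
5 -> hit
4 -> hit
5 -> hit
3 -> miss, evict 7, frames {6,4,5,3}
Hits: 5 of 10 references → 5/10 = 0.5000.

0.50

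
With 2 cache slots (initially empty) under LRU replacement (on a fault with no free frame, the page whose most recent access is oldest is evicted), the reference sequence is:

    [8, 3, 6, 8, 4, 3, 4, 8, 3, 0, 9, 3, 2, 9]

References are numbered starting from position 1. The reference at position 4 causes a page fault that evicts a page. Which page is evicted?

3

pos 1: 8 -> miss, frames [8]
pos 2: 3 -> miss, frames [8, 3]
pos 3: 6 -> miss, evict 8, frames [3, 6]
pos 4: 8 -> miss, evict 3, frames [6, 8]
At position 4, page 3 is evicted.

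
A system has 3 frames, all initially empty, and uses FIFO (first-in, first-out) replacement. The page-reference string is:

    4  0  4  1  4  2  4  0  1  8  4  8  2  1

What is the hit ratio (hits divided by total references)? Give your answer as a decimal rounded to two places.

4: miss, frames {4}
0: miss, frames {4,0}
4: hit
1: miss, frames {4,0,1}
4: hit
2: miss, evict 4, frames {0,1,2}
4: miss, evict 0, frames {1,2,4}
0: miss, evict 1, frames {2,4,0}
1: miss, evict 2, frames {4,0,1}
8: miss, evict 4, frames {0,1,8}
4: miss, evict 0, frames {1,8,4}
8: hit
2: miss, evict 1, frames {8,4,2}
1: miss, evict 8, frames {4,2,1}
Hits: 3 of 14 references → 3/14 = 0.2143.

0.21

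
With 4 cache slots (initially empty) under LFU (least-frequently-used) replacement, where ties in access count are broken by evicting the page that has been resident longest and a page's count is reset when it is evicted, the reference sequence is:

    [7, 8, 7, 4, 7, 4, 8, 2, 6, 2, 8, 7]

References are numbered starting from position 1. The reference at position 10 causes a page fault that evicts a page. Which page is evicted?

6

pos 1: 7 → fault, frames (7)
pos 2: 8 → fault, frames (7 8)
pos 3: 7 → hit
pos 4: 4 → fault, frames (7 8 4)
pos 5: 7 → hit
pos 6: 4 → hit
pos 7: 8 → hit
pos 8: 2 → fault, frames (7 8 4 2)
pos 9: 6 → fault, evict 2, frames (7 8 4 6)
pos 10: 2 → fault, evict 6, frames (7 8 4 2)
At position 10, page 6 is evicted.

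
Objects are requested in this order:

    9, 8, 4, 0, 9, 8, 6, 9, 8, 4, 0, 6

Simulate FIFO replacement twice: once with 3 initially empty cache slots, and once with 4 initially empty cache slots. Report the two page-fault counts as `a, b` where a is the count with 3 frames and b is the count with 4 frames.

3 frames: F F F F F F F . . F F . → 9 faults.
4 frames: F F F F . . F F F F F F → 10 faults.
10 > 9: adding a frame increased faults — Belady's anomaly.

9, 10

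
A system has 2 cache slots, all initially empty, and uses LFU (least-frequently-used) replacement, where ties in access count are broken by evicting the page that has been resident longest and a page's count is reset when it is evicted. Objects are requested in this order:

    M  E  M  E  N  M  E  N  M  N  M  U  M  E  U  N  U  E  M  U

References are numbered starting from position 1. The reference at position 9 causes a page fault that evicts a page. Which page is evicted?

N

pos 1: M -> miss, frames {M}
pos 2: E -> miss, frames {M,E}
pos 3: M -> hit
pos 4: E -> hit
pos 5: N -> miss, evict M, frames {E,N}
pos 6: M -> miss, evict N, frames {E,M}
pos 7: E -> hit
pos 8: N -> miss, evict M, frames {E,N}
pos 9: M -> miss, evict N, frames {E,M}
At position 9, page N is evicted.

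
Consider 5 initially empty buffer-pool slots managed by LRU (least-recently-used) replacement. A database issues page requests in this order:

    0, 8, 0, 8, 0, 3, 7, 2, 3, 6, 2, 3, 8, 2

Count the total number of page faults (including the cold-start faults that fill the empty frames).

0 → miss, frames [0]
8 → miss, frames [0, 8]
0 → hit
8 → hit
0 → hit
3 → miss, frames [8, 0, 3]
7 → miss, frames [8, 0, 3, 7]
2 → miss, frames [8, 0, 3, 7, 2]
3 → hit
6 → miss, evict 8, frames [0, 7, 2, 3, 6]
2 → hit
3 → hit
8 → miss, evict 0, frames [7, 6, 2, 3, 8]
2 → hit
Page faults: 7.

7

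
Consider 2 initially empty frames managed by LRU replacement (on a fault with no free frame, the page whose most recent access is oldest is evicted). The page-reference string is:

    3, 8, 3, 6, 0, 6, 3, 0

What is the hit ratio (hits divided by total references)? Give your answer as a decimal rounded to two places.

0.25

3 -> fault, frames (3)
8 -> fault, frames (3 8)
3 -> hit
6 -> fault, evict 8, frames (3 6)
0 -> fault, evict 3, frames (6 0)
6 -> hit
3 -> fault, evict 0, frames (6 3)
0 -> fault, evict 6, frames (3 0)
Hits: 2 of 8 references → 2/8 = 0.2500.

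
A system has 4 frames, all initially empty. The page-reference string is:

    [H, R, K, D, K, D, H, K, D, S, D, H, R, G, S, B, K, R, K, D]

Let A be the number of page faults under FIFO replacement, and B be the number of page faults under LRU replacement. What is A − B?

Under FIFO: F F F F . . . . . F . F F F . F F . . F → 11 faults.
Under LRU: F F F F . . . . . F . . F F F F F F . F → 12 faults.
A − B = 11 − 12 = -1.

-1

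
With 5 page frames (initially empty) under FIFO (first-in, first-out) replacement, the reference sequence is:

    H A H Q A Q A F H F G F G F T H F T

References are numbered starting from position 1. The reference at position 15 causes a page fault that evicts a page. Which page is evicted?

H

pos 1: H → miss, frames [H]
pos 2: A → miss, frames [H, A]
pos 3: H → hit
pos 4: Q → miss, frames [H, A, Q]
pos 5: A → hit
pos 6: Q → hit
pos 7: A → hit
pos 8: F → miss, frames [H, A, Q, F]
pos 9: H → hit
pos 10: F → hit
pos 11: G → miss, frames [H, A, Q, F, G]
pos 12: F → hit
pos 13: G → hit
pos 14: F → hit
pos 15: T → miss, evict H, frames [A, Q, F, G, T]
At position 15, page H is evicted.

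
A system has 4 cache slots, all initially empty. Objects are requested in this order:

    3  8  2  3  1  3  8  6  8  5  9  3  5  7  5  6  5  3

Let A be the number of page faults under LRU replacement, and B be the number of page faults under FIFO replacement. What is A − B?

-1

Under LRU: F F F . F . . F . F F F . F . F . . → 10 faults.
Under FIFO: F F F . F . . F . F F F . F . F F . → 11 faults.
A − B = 10 − 11 = -1.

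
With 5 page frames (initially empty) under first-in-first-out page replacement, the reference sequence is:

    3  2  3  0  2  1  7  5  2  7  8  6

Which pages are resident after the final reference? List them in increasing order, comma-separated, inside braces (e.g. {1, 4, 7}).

{1, 5, 6, 7, 8}

3: fault, frames (3)
2: fault, frames (3 2)
3: hit
0: fault, frames (3 2 0)
2: hit
1: fault, frames (3 2 0 1)
7: fault, frames (3 2 0 1 7)
5: fault, evict 3, frames (2 0 1 7 5)
2: hit
7: hit
8: fault, evict 2, frames (0 1 7 5 8)
6: fault, evict 0, frames (1 7 5 8 6)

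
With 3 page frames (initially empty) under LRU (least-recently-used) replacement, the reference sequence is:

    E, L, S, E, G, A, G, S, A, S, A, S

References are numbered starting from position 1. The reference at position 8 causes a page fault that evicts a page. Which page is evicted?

E

pos 1: E → miss, frames {E}
pos 2: L → miss, frames {E,L}
pos 3: S → miss, frames {E,L,S}
pos 4: E → hit
pos 5: G → miss, evict L, frames {S,E,G}
pos 6: A → miss, evict S, frames {E,G,A}
pos 7: G → hit
pos 8: S → miss, evict E, frames {A,G,S}
At position 8, page E is evicted.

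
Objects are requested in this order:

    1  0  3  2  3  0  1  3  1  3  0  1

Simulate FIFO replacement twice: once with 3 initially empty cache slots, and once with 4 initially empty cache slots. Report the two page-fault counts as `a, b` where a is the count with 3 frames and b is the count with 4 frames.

6, 4

3 frames: F F F F . . F . . . F . → 6 faults.
4 frames: F F F F . . . . . . . . → 4 faults.
4 < 6: adding a frame reduced faults, as is typical.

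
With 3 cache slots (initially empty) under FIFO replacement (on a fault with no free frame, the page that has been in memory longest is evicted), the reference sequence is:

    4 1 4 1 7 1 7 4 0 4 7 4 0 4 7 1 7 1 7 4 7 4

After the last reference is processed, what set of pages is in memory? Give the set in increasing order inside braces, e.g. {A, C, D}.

4 → miss, frames {4}
1 → miss, frames {4,1}
4 → hit
1 → hit
7 → miss, frames {4,1,7}
1 → hit
7 → hit
4 → hit
0 → miss, evict 4, frames {1,7,0}
4 → miss, evict 1, frames {7,0,4}
7 → hit
4 → hit
0 → hit
4 → hit
7 → hit
1 → miss, evict 7, frames {0,4,1}
7 → miss, evict 0, frames {4,1,7}
1 → hit
7 → hit
4 → hit
7 → hit
4 → hit

{1, 4, 7}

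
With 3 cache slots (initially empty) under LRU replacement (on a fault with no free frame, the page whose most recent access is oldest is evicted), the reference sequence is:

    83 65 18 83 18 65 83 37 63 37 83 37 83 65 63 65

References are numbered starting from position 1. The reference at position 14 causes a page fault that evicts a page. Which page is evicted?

pos 1: 83 -> miss, frames [83]
pos 2: 65 -> miss, frames [83, 65]
pos 3: 18 -> miss, frames [83, 65, 18]
pos 4: 83 -> hit
pos 5: 18 -> hit
pos 6: 65 -> hit
pos 7: 83 -> hit
pos 8: 37 -> miss, evict 18, frames [65, 83, 37]
pos 9: 63 -> miss, evict 65, frames [83, 37, 63]
pos 10: 37 -> hit
pos 11: 83 -> hit
pos 12: 37 -> hit
pos 13: 83 -> hit
pos 14: 65 -> miss, evict 63, frames [37, 83, 65]
At position 14, page 63 is evicted.

63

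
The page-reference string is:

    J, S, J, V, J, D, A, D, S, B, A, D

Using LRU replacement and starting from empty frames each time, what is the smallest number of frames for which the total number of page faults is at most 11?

f=1: 12 faults
f=2: 9 faults
f=3: 9 faults
f=4: 7 faults
f=5: 6 faults
f=6: 6 faults
Smallest f with faults ≤ 11 is 2.

2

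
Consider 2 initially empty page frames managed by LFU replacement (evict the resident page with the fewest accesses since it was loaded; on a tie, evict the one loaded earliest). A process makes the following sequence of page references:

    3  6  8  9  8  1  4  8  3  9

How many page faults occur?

3: fault, frames [3]
6: fault, frames [3, 6]
8: fault, evict 3, frames [6, 8]
9: fault, evict 6, frames [8, 9]
8: hit
1: fault, evict 9, frames [8, 1]
4: fault, evict 1, frames [8, 4]
8: hit
3: fault, evict 4, frames [8, 3]
9: fault, evict 3, frames [8, 9]
Page faults: 8.

8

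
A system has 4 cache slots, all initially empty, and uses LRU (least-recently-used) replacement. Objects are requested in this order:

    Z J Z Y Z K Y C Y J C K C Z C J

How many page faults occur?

7

Z → fault, frames [Z]
J → fault, frames [Z, J]
Z → hit
Y → fault, frames [J, Z, Y]
Z → hit
K → fault, frames [J, Y, Z, K]
Y → hit
C → fault, evict J, frames [Z, K, Y, C]
Y → hit
J → fault, evict Z, frames [K, C, Y, J]
C → hit
K → hit
C → hit
Z → fault, evict Y, frames [J, K, C, Z]
C → hit
J → hit
Page faults: 7.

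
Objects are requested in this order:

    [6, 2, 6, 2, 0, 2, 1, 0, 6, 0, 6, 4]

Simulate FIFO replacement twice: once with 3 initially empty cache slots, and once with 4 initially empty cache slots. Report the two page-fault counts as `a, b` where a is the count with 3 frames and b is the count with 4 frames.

6, 5

3 frames: F F . . F . F . F . . F → 6 faults.
4 frames: F F . . F . F . . . . F → 5 faults.
5 < 6: adding a frame reduced faults, as is typical.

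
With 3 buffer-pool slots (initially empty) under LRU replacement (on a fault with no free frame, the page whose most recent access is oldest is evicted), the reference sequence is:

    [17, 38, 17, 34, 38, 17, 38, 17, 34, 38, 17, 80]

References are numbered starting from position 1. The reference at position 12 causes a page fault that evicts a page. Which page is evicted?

pos 1: 17: miss, frames {17}
pos 2: 38: miss, frames {17,38}
pos 3: 17: hit
pos 4: 34: miss, frames {38,17,34}
pos 5: 38: hit
pos 6: 17: hit
pos 7: 38: hit
pos 8: 17: hit
pos 9: 34: hit
pos 10: 38: hit
pos 11: 17: hit
pos 12: 80: miss, evict 34, frames {38,17,80}
At position 12, page 34 is evicted.

34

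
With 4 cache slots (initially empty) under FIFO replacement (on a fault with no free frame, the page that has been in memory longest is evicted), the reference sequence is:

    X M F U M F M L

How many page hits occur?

3

X: fault, frames {X}
M: fault, frames {X,M}
F: fault, frames {X,M,F}
U: fault, frames {X,M,F,U}
M: hit
F: hit
M: hit
L: fault, evict X, frames {M,F,U,L}
Hits: 3.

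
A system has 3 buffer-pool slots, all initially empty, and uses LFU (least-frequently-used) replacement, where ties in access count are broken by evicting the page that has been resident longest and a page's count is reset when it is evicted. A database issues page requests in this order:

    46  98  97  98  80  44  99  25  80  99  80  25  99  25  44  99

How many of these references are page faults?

46: fault, frames {46}
98: fault, frames {46,98}
97: fault, frames {46,98,97}
98: hit
80: fault, evict 46, frames {98,97,80}
44: fault, evict 97, frames {98,80,44}
99: fault, evict 80, frames {98,44,99}
25: fault, evict 44, frames {98,99,25}
80: fault, evict 99, frames {98,25,80}
99: fault, evict 25, frames {98,80,99}
80: hit
25: fault, evict 99, frames {98,80,25}
99: fault, evict 25, frames {98,80,99}
25: fault, evict 99, frames {98,80,25}
44: fault, evict 25, frames {98,80,44}
99: fault, evict 44, frames {98,80,99}
Page faults: 14.

14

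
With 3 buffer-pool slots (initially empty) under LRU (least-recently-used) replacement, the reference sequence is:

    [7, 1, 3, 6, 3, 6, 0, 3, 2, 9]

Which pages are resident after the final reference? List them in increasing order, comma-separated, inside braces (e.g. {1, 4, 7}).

7: fault, frames [7]
1: fault, frames [7, 1]
3: fault, frames [7, 1, 3]
6: fault, evict 7, frames [1, 3, 6]
3: hit
6: hit
0: fault, evict 1, frames [3, 6, 0]
3: hit
2: fault, evict 6, frames [0, 3, 2]
9: fault, evict 0, frames [3, 2, 9]

{2, 3, 9}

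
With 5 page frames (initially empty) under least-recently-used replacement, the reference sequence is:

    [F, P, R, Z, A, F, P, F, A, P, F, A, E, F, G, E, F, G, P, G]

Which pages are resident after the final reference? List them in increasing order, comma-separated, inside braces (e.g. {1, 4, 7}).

{A, E, F, G, P}

F → miss, frames [F]
P → miss, frames [F, P]
R → miss, frames [F, P, R]
Z → miss, frames [F, P, R, Z]
A → miss, frames [F, P, R, Z, A]
F → hit
P → hit
F → hit
A → hit
P → hit
F → hit
A → hit
E → miss, evict R, frames [Z, P, F, A, E]
F → hit
G → miss, evict Z, frames [P, A, E, F, G]
E → hit
F → hit
G → hit
P → hit
G → hit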